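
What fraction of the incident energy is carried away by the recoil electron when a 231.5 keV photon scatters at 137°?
0.4396 (or 43.96%)

Calculate initial and final photon energies:

Initial: E₀ = 231.5 keV → λ₀ = 5.3557 pm
Compton shift: Δλ = 4.2008 pm
Final wavelength: λ' = 9.5565 pm
Final energy: E' = 129.7382 keV

Fractional energy loss:
(E₀ - E')/E₀ = (231.5000 - 129.7382)/231.5000
= 101.7618/231.5000
= 0.4396
= 43.96%

(Intermediate values are shown rounded; full precision is carried through to the final answer.)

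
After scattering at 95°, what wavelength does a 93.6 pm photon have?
96.2378 pm

Using the Compton scattering formula:
λ' = λ + Δλ = λ + λ_C(1 - cos θ)

Given:
- Initial wavelength λ = 93.6 pm
- Scattering angle θ = 95°
- Compton wavelength λ_C ≈ 2.4263 pm

Calculate the shift:
Δλ = 2.4263 × (1 - cos(95°))
Δλ = 2.4263 × 1.0872
Δλ = 2.6378 pm

Final wavelength:
λ' = 93.6 + 2.6378 = 96.2378 pm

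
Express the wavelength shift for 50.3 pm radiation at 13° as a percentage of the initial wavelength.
0.1236%

Calculate the Compton shift:
Δλ = λ_C(1 - cos(13°))
Δλ = 2.4263 × (1 - cos(13°))
Δλ = 2.4263 × 0.0256
Δλ = 0.0622 pm

Percentage change:
(Δλ/λ₀) × 100 = (0.0622/50.3) × 100
= 0.1236%

(Intermediate values are shown rounded; full precision is carried through to the final answer.)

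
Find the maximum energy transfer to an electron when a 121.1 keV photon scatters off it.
38.9411 keV

Maximum energy transfer occurs at θ = 180° (backscattering).

Initial photon: E₀ = 121.1 keV → λ₀ = 10.2382 pm

Maximum Compton shift (at 180°):
Δλ_max = 2λ_C = 2 × 2.4263 = 4.8526 pm

Final wavelength:
λ' = 10.2382 + 4.8526 = 15.0908 pm

Minimum photon energy (maximum energy to electron):
E'_min = hc/λ' = 82.1589 keV

Maximum electron kinetic energy:
K_max = E₀ - E'_min = 121.1000 - 82.1589 = 38.9411 keV

(Intermediate values are shown rounded; full precision is carried through to the final answer.)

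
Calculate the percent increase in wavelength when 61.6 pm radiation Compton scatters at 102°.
4.7577%

Calculate the Compton shift:
Δλ = λ_C(1 - cos(102°))
Δλ = 2.4263 × (1 - cos(102°))
Δλ = 2.4263 × 1.2079
Δλ = 2.9308 pm

Percentage change:
(Δλ/λ₀) × 100 = (2.9308/61.6) × 100
= 4.7577%

(Intermediate values are shown rounded; full precision is carried through to the final answer.)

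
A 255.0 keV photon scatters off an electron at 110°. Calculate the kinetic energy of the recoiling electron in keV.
102.2778 keV

By energy conservation: K_e = E_initial - E_final

First find the scattered photon energy:
Initial wavelength: λ = hc/E = 4.8621 pm
Compton shift: Δλ = λ_C(1 - cos(110°)) = 3.2562 pm
Final wavelength: λ' = 4.8621 + 3.2562 = 8.1183 pm
Final photon energy: E' = hc/λ' = 152.7222 keV

Electron kinetic energy:
K_e = E - E' = 255.0000 - 152.7222 = 102.2778 keV

(Intermediate values are shown rounded; full precision is carried through to the final answer.)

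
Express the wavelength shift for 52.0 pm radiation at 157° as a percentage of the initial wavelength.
8.9610%

Calculate the Compton shift:
Δλ = λ_C(1 - cos(157°))
Δλ = 2.4263 × (1 - cos(157°))
Δλ = 2.4263 × 1.9205
Δλ = 4.6597 pm

Percentage change:
(Δλ/λ₀) × 100 = (4.6597/52.0) × 100
= 8.9610%

(Intermediate values are shown rounded; full precision is carried through to the final answer.)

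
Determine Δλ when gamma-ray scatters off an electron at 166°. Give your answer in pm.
4.7805 pm

Using the Compton scattering formula:
Δλ = λ_C(1 - cos θ)

where λ_C = h/(m_e·c) ≈ 2.4263 pm is the Compton wavelength of an electron.

For θ = 166°:
cos(166°) = -0.9703
1 - cos(166°) = 1.9703

Δλ = 2.4263 × 1.9703
Δλ = 4.7805 pm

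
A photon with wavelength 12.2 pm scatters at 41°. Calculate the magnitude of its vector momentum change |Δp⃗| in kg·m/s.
3.7232e-23 kg·m/s

Photon momentum magnitude is p = h/λ.

Initial momentum:
p₀ = h/λ = 6.6261e-34/1.2200e-11 = 5.4312e-23 kg·m/s

After scattering:
λ' = λ + Δλ = 12.2 + 0.5952 = 12.7952 pm
p' = h/λ' = 6.6261e-34/1.2795e-11 = 5.1786e-23 kg·m/s

Momentum is a vector; the scattered photon's direction makes angle θ = 41° with the incident direction. The magnitude of the vector change Δp⃗ = p⃗₀ − p⃗' is found from the law of cosines:
|Δp⃗|² = p₀² + p'² − 2p₀p'cos θ
|Δp⃗|² = (5.4312e-23)² + (5.1786e-23)² − 2·5.4312e-23·5.1786e-23·cos(41°)
|Δp⃗| = 3.7232e-23 kg·m/s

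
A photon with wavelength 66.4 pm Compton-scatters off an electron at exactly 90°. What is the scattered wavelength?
68.8263 pm

Using the Compton formula: λ' = λ + λ_C(1 − cos θ)

For θ = 90°, cos θ = 0 (exact) = 0.0000, so:
1 − cos 90° = 1 − (0) = 1.0000

Δλ = λ_C × 1.0000 = 2.4263 × 1.0000 = 2.4263 pm

λ' = 66.4 + 2.4263 = 68.8263 pm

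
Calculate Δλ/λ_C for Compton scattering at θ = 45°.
0.2929 λ_C

The Compton shift formula is:
Δλ = λ_C(1 - cos θ)

Dividing both sides by λ_C:
Δλ/λ_C = 1 - cos θ

For θ = 45°:
Δλ/λ_C = 1 - cos(45°)
Δλ/λ_C = 1 - 0.7071
Δλ/λ_C = 0.2929

This means the shift is 0.2929 × λ_C = 0.7106 pm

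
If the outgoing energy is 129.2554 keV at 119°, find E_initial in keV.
206.9999 keV

Convert final energy to wavelength (hc ≈ 1239.842 keV·pm):
λ' = hc/E' = 1239.842 / 129.2554 = 9.5922 pm

Calculate the Compton shift:
Δλ = λ_C(1 - cos(119°))
Δλ = 2.4263 × (1 - cos(119°))
Δλ = 3.6026 pm

Initial wavelength:
λ = λ' - Δλ = 9.5922 - 3.6026 = 5.9896 pm

Initial energy:
E = hc/λ = 1239.842 / 5.9896 = 206.9999 keV

(Intermediate values are shown rounded; full precision is carried through to the final answer.)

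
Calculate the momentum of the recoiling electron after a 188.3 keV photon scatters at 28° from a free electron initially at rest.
4.7855e-23 kg·m/s

The electron is initially at rest, so by conservation of momentum:
p⃗_e = p⃗₀ − p⃗'  (incident photon momentum minus scattered photon momentum)

Photon momentum magnitudes (p = h/λ = E/c):
λ₀ = hc/E₀ = 6.5844 pm → p₀ = h/λ₀ = 1.0063e-22 kg·m/s
Δλ = λ_C(1 − cos 28°) = 0.2840 pm
λ' = 6.8684 pm → p' = h/λ' = 9.6472e-23 kg·m/s

The scattered photon makes angle θ = 28° with the incident direction, so by the law of cosines:
|p⃗_e|² = p₀² + p'² − 2p₀p'cos θ
|p⃗_e|² = (1.0063e-22)² + (9.6472e-23)² − 2·1.0063e-22·9.6472e-23·cos(28°)
|p⃗_e| = 4.7855e-23 kg·m/s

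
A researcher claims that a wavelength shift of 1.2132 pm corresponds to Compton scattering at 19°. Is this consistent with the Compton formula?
No, inconsistent

Calculate the expected shift for θ = 19°:

Δλ_expected = λ_C(1 - cos(19°))
Δλ_expected = 2.4263 × (1 - cos(19°))
Δλ_expected = 2.4263 × 0.0545
Δλ_expected = 0.1322 pm

Given shift: 1.2132 pm
Expected shift: 0.1322 pm
Difference: 1.0810 pm

The values do not match. The given shift corresponds to θ ≈ 60.0°, not 19°.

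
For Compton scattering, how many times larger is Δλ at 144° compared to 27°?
144° produces the larger shift by a factor of 16.597

Calculate both shifts using Δλ = λ_C(1 - cos θ):

For θ₁ = 27°:
Δλ₁ = 2.4263 × (1 - cos(27°))
Δλ₁ = 2.4263 × 0.1090
Δλ₁ = 0.2645 pm

For θ₂ = 144°:
Δλ₂ = 2.4263 × (1 - cos(144°))
Δλ₂ = 2.4263 × 1.8090
Δλ₂ = 4.3892 pm

The 144° angle produces the larger shift.
Ratio: 4.3892/0.2645 = 16.597

(Intermediate values are shown rounded; full precision is carried through to the final answer.)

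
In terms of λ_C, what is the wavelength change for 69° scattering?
0.6416 λ_C

The Compton shift formula is:
Δλ = λ_C(1 - cos θ)

Dividing both sides by λ_C:
Δλ/λ_C = 1 - cos θ

For θ = 69°:
Δλ/λ_C = 1 - cos(69°)
Δλ/λ_C = 1 - 0.3584
Δλ/λ_C = 0.6416

This means the shift is 0.6416 × λ_C = 1.5568 pm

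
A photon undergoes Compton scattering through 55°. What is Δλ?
1.0346 pm

Using the Compton scattering formula:
Δλ = λ_C(1 - cos θ)

where λ_C = h/(m_e·c) ≈ 2.4263 pm is the Compton wavelength of an electron.

For θ = 55°:
cos(55°) = 0.5736
1 - cos(55°) = 0.4264

Δλ = 2.4263 × 0.4264
Δλ = 1.0346 pm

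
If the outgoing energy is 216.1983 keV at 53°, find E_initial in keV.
259.9999 keV

Convert final energy to wavelength (hc ≈ 1239.842 keV·pm):
λ' = hc/E' = 1239.842 / 216.1983 = 5.7347 pm

Calculate the Compton shift:
Δλ = λ_C(1 - cos(53°))
Δλ = 2.4263 × (1 - cos(53°))
Δλ = 0.9661 pm

Initial wavelength:
λ = λ' - Δλ = 5.7347 - 0.9661 = 4.7686 pm

Initial energy:
E = hc/λ = 1239.842 / 4.7686 = 259.9999 keV

(Intermediate values are shown rounded; full precision is carried through to the final answer.)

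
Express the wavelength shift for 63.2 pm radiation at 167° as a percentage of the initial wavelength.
7.5798%

Calculate the Compton shift:
Δλ = λ_C(1 - cos(167°))
Δλ = 2.4263 × (1 - cos(167°))
Δλ = 2.4263 × 1.9744
Δλ = 4.7904 pm

Percentage change:
(Δλ/λ₀) × 100 = (4.7904/63.2) × 100
= 7.5798%

(Intermediate values are shown rounded; full precision is carried through to the final answer.)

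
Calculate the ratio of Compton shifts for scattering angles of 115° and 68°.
115° produces the larger shift by a factor of 2.275

Calculate both shifts using Δλ = λ_C(1 - cos θ):

For θ₁ = 68°:
Δλ₁ = 2.4263 × (1 - cos(68°))
Δλ₁ = 2.4263 × 0.6254
Δλ₁ = 1.5174 pm

For θ₂ = 115°:
Δλ₂ = 2.4263 × (1 - cos(115°))
Δλ₂ = 2.4263 × 1.4226
Δλ₂ = 3.4517 pm

The 115° angle produces the larger shift.
Ratio: 3.4517/1.5174 = 2.275

(Intermediate values are shown rounded; full precision is carried through to the final answer.)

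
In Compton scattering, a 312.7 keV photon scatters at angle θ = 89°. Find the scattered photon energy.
195.2839 keV

First convert energy to wavelength:
λ = hc/E, with hc ≈ 1239.842 keV·pm (i.e. 1239.842 eV·nm)

For E = 312.7 keV = 312700 eV:
λ = 1239.842 keV·pm / 312.7 keV
λ = 3.9650 pm

Calculate the Compton shift:
Δλ = λ_C(1 - cos(89°)) = 2.4263 × 0.9825
Δλ = 2.3840 pm

Final wavelength:
λ' = 3.9650 + 2.3840 = 6.3489 pm

Final energy:
E' = hc/λ' = 1239.842 / 6.3489 = 195.2839 keV

(Intermediate values are shown rounded; full precision is carried through to the final answer.)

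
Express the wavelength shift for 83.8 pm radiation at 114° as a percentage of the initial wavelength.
4.0730%

Calculate the Compton shift:
Δλ = λ_C(1 - cos(114°))
Δλ = 2.4263 × (1 - cos(114°))
Δλ = 2.4263 × 1.4067
Δλ = 3.4132 pm

Percentage change:
(Δλ/λ₀) × 100 = (3.4132/83.8) × 100
= 4.0730%

(Intermediate values are shown rounded; full precision is carried through to the final answer.)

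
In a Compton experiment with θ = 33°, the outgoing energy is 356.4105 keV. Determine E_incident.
401.6000 keV

Convert final energy to wavelength (hc ≈ 1239.842 keV·pm):
λ' = hc/E' = 1239.842 / 356.4105 = 3.4787 pm

Calculate the Compton shift:
Δλ = λ_C(1 - cos(33°))
Δλ = 2.4263 × (1 - cos(33°))
Δλ = 0.3914 pm

Initial wavelength:
λ = λ' - Δλ = 3.4787 - 0.3914 = 3.0873 pm

Initial energy:
E = hc/λ = 1239.842 / 3.0873 = 401.6000 keV

(Intermediate values are shown rounded; full precision is carried through to the final answer.)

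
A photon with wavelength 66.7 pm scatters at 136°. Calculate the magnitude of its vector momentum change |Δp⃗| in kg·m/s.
1.7881e-23 kg·m/s

Photon momentum magnitude is p = h/λ.

Initial momentum:
p₀ = h/λ = 6.6261e-34/6.6700e-11 = 9.9341e-24 kg·m/s

After scattering:
λ' = λ + Δλ = 66.7 + 4.1717 = 70.8717 pm
p' = h/λ' = 6.6261e-34/7.0872e-11 = 9.3494e-24 kg·m/s

Momentum is a vector; the scattered photon's direction makes angle θ = 136° with the incident direction. The magnitude of the vector change Δp⃗ = p⃗₀ − p⃗' is found from the law of cosines:
|Δp⃗|² = p₀² + p'² − 2p₀p'cos θ
|Δp⃗|² = (9.9341e-24)² + (9.3494e-24)² − 2·9.9341e-24·9.3494e-24·cos(136°)
|Δp⃗| = 1.7881e-23 kg·m/s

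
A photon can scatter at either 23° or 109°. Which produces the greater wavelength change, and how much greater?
109° produces the larger shift by a factor of 16.675

Calculate both shifts using Δλ = λ_C(1 - cos θ):

For θ₁ = 23°:
Δλ₁ = 2.4263 × (1 - cos(23°))
Δλ₁ = 2.4263 × 0.0795
Δλ₁ = 0.1929 pm

For θ₂ = 109°:
Δλ₂ = 2.4263 × (1 - cos(109°))
Δλ₂ = 2.4263 × 1.3256
Δλ₂ = 3.2162 pm

The 109° angle produces the larger shift.
Ratio: 3.2162/0.1929 = 16.675

(Intermediate values are shown rounded; full precision is carried through to the final answer.)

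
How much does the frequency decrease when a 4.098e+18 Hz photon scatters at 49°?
4.622e+16 Hz (decrease)

Convert frequency to wavelength (c = 299792458 m/s):
λ₀ = c/f₀ = 299792458/4.098e+18 = 7.3155797e-11 m = 73.1558 pm

Calculate Compton shift:
Δλ = λ_C(1 - cos(49°)) = 0.8345 pm

Final wavelength:
λ' = λ₀ + Δλ = 73.1558 + 0.8345 = 73.9903 pm

Final frequency:
f' = c/λ' = 299792458/7.3990305e-11 = 4.0517803e+18 Hz

Frequency shift (decrease):
Δf = f₀ - f' = 4.098e+18 - 4.0517803e+18 = 4.622e+16 Hz

(Intermediate values are shown rounded; full precision is carried through to the final answer.)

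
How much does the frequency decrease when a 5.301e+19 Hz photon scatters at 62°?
9.829e+18 Hz (decrease)

Convert frequency to wavelength (c = 299792458 m/s):
λ₀ = c/f₀ = 299792458/5.301e+19 = 5.6553944e-12 m = 5.6554 pm

Calculate Compton shift:
Δλ = λ_C(1 - cos(62°)) = 1.2872 pm

Final wavelength:
λ' = λ₀ + Δλ = 5.6554 + 1.2872 = 6.9426 pm

Final frequency:
f' = c/λ' = 299792458/6.9426210e-12 = 4.3181452e+19 Hz

Frequency shift (decrease):
Δf = f₀ - f' = 5.301e+19 - 4.3181452e+19 = 9.829e+18 Hz

(Intermediate values are shown rounded; full precision is carried through to the final answer.)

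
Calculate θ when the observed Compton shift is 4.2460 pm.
138.59°

From the Compton formula Δλ = λ_C(1 - cos θ), we can solve for θ:

cos θ = 1 - Δλ/λ_C

Given:
- Δλ = 4.2460 pm
- λ_C = h/(m_e·c) ≈ 2.42631024 pm

cos θ = 1 - 4.2460/2.42631024
cos θ = 1 - 1.749982
cos θ = -0.749982

θ = arccos(-0.749982)
θ = 138.59°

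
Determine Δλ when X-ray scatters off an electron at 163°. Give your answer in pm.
4.7466 pm

Using the Compton scattering formula:
Δλ = λ_C(1 - cos θ)

where λ_C = h/(m_e·c) ≈ 2.4263 pm is the Compton wavelength of an electron.

For θ = 163°:
cos(163°) = -0.9563
1 - cos(163°) = 1.9563

Δλ = 2.4263 × 1.9563
Δλ = 4.7466 pm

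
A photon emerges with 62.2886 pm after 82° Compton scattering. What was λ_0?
60.2000 pm

From λ' = λ + Δλ, we have λ = λ' - Δλ

First calculate the Compton shift:
Δλ = λ_C(1 - cos θ)
Δλ = 2.4263 × (1 - cos(82°))
Δλ = 2.4263 × 0.8608
Δλ = 2.0886 pm

Initial wavelength:
λ = λ' - Δλ
λ = 62.2886 - 2.0886
λ = 60.2000 pm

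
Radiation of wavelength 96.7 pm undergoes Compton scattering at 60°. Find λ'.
97.9132 pm

Using the Compton formula: λ' = λ + λ_C(1 − cos θ)

For θ = 60°, cos θ = 1/2 (exact) = 0.5000, so:
1 − cos 60° = 1 − (1/2) = 0.5000

Δλ = λ_C × 0.5000 = 2.4263 × 0.5000 = 1.2132 pm

λ' = 96.7 + 1.2132 = 97.9132 pm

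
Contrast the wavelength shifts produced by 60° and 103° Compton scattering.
103° produces the larger shift by a factor of 2.450

Calculate both shifts using Δλ = λ_C(1 - cos θ):

For θ₁ = 60°:
Δλ₁ = 2.4263 × (1 - cos(60°))
Δλ₁ = 2.4263 × 0.5000
Δλ₁ = 1.2132 pm

For θ₂ = 103°:
Δλ₂ = 2.4263 × (1 - cos(103°))
Δλ₂ = 2.4263 × 1.2250
Δλ₂ = 2.9721 pm

The 103° angle produces the larger shift.
Ratio: 2.9721/1.2132 = 2.450

(Intermediate values are shown rounded; full precision is carried through to the final answer.)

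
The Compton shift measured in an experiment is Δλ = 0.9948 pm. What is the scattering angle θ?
53.84°

From the Compton formula Δλ = λ_C(1 - cos θ), we can solve for θ:

cos θ = 1 - Δλ/λ_C

Given:
- Δλ = 0.9948 pm
- λ_C = h/(m_e·c) ≈ 2.42631024 pm

cos θ = 1 - 0.9948/2.42631024
cos θ = 1 - 0.410005
cos θ = 0.589995

θ = arccos(0.589995)
θ = 53.84°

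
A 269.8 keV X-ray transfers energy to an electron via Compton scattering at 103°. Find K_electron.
105.9628 keV

By energy conservation: K_e = E_initial - E_final

First find the scattered photon energy:
Initial wavelength: λ = hc/E = 4.5954 pm
Compton shift: Δλ = λ_C(1 - cos(103°)) = 2.9721 pm
Final wavelength: λ' = 4.5954 + 2.9721 = 7.5675 pm
Final photon energy: E' = hc/λ' = 163.8372 keV

Electron kinetic energy:
K_e = E - E' = 269.8000 - 163.8372 = 105.9628 keV

(Intermediate values are shown rounded; full precision is carried through to the final answer.)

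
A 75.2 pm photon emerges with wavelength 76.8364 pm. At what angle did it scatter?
71.00°

First find the wavelength shift:
Δλ = λ' - λ = 76.8364 - 75.2 = 1.6364 pm

Using Δλ = λ_C(1 - cos θ), with λ_C = h/(m_e·c) ≈ 2.42631024 pm:
cos θ = 1 - Δλ/λ_C
cos θ = 1 - 1.6364/2.42631024
cos θ = 0.325560

θ = arccos(0.325560)
θ = 71.00°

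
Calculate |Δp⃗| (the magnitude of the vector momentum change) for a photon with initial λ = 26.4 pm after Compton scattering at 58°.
2.3850e-23 kg·m/s

Photon momentum magnitude is p = h/λ.

Initial momentum:
p₀ = h/λ = 6.6261e-34/2.6400e-11 = 2.5099e-23 kg·m/s

After scattering:
λ' = λ + Δλ = 26.4 + 1.1406 = 27.5406 pm
p' = h/λ' = 6.6261e-34/2.7541e-11 = 2.4059e-23 kg·m/s

Momentum is a vector; the scattered photon's direction makes angle θ = 58° with the incident direction. The magnitude of the vector change Δp⃗ = p⃗₀ − p⃗' is found from the law of cosines:
|Δp⃗|² = p₀² + p'² − 2p₀p'cos θ
|Δp⃗|² = (2.5099e-23)² + (2.4059e-23)² − 2·2.5099e-23·2.4059e-23·cos(58°)
|Δp⃗| = 2.3850e-23 kg·m/s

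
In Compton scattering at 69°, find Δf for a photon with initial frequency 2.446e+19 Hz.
2.757e+18 Hz (decrease)

Convert frequency to wavelength (c = 299792458 m/s):
λ₀ = c/f₀ = 299792458/2.446e+19 = 1.2256437e-11 m = 12.2564 pm

Calculate Compton shift:
Δλ = λ_C(1 - cos(69°)) = 1.5568 pm

Final wavelength:
λ' = λ₀ + Δλ = 12.2564 + 1.5568 = 13.8132 pm

Final frequency:
f' = c/λ' = 299792458/1.3813236e-11 = 2.1703275e+19 Hz

Frequency shift (decrease):
Δf = f₀ - f' = 2.446e+19 - 2.1703275e+19 = 2.757e+18 Hz

(Intermediate values are shown rounded; full precision is carried through to the final answer.)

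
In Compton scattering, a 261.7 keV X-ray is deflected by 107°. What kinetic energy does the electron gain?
104.2266 keV

By energy conservation: K_e = E_initial - E_final

First find the scattered photon energy:
Initial wavelength: λ = hc/E = 4.7376 pm
Compton shift: Δλ = λ_C(1 - cos(107°)) = 3.1357 pm
Final wavelength: λ' = 4.7376 + 3.1357 = 7.8733 pm
Final photon energy: E' = hc/λ' = 157.4734 keV

Electron kinetic energy:
K_e = E - E' = 261.7000 - 157.4734 = 104.2266 keV

(Intermediate values are shown rounded; full precision is carried through to the final answer.)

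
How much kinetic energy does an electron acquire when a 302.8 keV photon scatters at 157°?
161.1739 keV

By energy conservation: K_e = E_initial - E_final

First find the scattered photon energy:
Initial wavelength: λ = hc/E = 4.0946 pm
Compton shift: Δλ = λ_C(1 - cos(157°)) = 4.6597 pm
Final wavelength: λ' = 4.0946 + 4.6597 = 8.7543 pm
Final photon energy: E' = hc/λ' = 141.6261 keV

Electron kinetic energy:
K_e = E - E' = 302.8000 - 141.6261 = 161.1739 keV

(Intermediate values are shown rounded; full precision is carried through to the final answer.)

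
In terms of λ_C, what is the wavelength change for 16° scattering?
0.0387 λ_C

The Compton shift formula is:
Δλ = λ_C(1 - cos θ)

Dividing both sides by λ_C:
Δλ/λ_C = 1 - cos θ

For θ = 16°:
Δλ/λ_C = 1 - cos(16°)
Δλ/λ_C = 1 - 0.9613
Δλ/λ_C = 0.0387

This means the shift is 0.0387 × λ_C = 0.0940 pm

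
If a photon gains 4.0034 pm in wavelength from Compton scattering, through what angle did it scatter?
130.54°

From the Compton formula Δλ = λ_C(1 - cos θ), we can solve for θ:

cos θ = 1 - Δλ/λ_C

Given:
- Δλ = 4.0034 pm
- λ_C = h/(m_e·c) ≈ 2.42631024 pm

cos θ = 1 - 4.0034/2.42631024
cos θ = 1 - 1.649995
cos θ = -0.649995

θ = arccos(-0.649995)
θ = 130.54°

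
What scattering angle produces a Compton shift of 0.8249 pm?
48.70°

From the Compton formula Δλ = λ_C(1 - cos θ), we can solve for θ:

cos θ = 1 - Δλ/λ_C

Given:
- Δλ = 0.8249 pm
- λ_C = h/(m_e·c) ≈ 2.42631024 pm

cos θ = 1 - 0.8249/2.42631024
cos θ = 1 - 0.339981
cos θ = 0.660019

θ = arccos(0.660019)
θ = 48.70°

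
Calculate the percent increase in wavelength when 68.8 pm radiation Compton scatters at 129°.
5.7460%

Calculate the Compton shift:
Δλ = λ_C(1 - cos(129°))
Δλ = 2.4263 × (1 - cos(129°))
Δλ = 2.4263 × 1.6293
Δλ = 3.9532 pm

Percentage change:
(Δλ/λ₀) × 100 = (3.9532/68.8) × 100
= 5.7460%

(Intermediate values are shown rounded; full precision is carried through to the final answer.)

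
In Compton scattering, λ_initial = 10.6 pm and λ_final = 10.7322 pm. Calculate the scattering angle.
19.00°

First find the wavelength shift:
Δλ = λ' - λ = 10.7322 - 10.6 = 0.1322 pm

Using Δλ = λ_C(1 - cos θ), with λ_C = h/(m_e·c) ≈ 2.42631024 pm:
cos θ = 1 - Δλ/λ_C
cos θ = 1 - 0.1322/2.42631024
cos θ = 0.945514

θ = arccos(0.945514)
θ = 19.00°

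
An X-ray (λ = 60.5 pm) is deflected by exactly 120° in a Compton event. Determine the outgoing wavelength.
64.1395 pm

Using the Compton formula: λ' = λ + λ_C(1 − cos θ)

For θ = 120°, cos θ = -1/2 (exact) = -0.5000, so:
1 − cos 120° = 1 − (-1/2) = 1.5000

Δλ = λ_C × 1.5000 = 2.4263 × 1.5000 = 3.6395 pm

λ' = 60.5 + 3.6395 = 64.1395 pm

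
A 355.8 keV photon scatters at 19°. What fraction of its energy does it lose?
0.0365 (or 3.65%)

Calculate initial and final photon energies:

Initial: E₀ = 355.8 keV → λ₀ = 3.4847 pm
Compton shift: Δλ = 0.1322 pm
Final wavelength: λ' = 3.6168 pm
Final energy: E' = 342.7962 keV

Fractional energy loss:
(E₀ - E')/E₀ = (355.8000 - 342.7962)/355.8000
= 13.0038/355.8000
= 0.0365
= 3.65%

(Intermediate values are shown rounded; full precision is carried through to the final answer.)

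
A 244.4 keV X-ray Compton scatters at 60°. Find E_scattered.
197.2337 keV

First convert energy to wavelength:
λ = hc/E, with hc ≈ 1239.842 keV·pm (i.e. 1239.842 eV·nm)

For E = 244.4 keV = 244400 eV:
λ = 1239.842 keV·pm / 244.4 keV
λ = 5.0730 pm

Calculate the Compton shift:
Δλ = λ_C(1 - cos(60°)) = 2.4263 × 0.5000
Δλ = 1.2132 pm

Final wavelength:
λ' = 5.0730 + 1.2132 = 6.2862 pm

Final energy:
E' = hc/λ' = 1239.842 / 6.2862 = 197.2337 keV

(Intermediate values are shown rounded; full precision is carried through to the final answer.)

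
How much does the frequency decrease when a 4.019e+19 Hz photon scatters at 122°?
1.335e+19 Hz (decrease)

Convert frequency to wavelength (c = 299792458 m/s):
λ₀ = c/f₀ = 299792458/4.019e+19 = 7.4593794e-12 m = 7.4594 pm

Calculate Compton shift:
Δλ = λ_C(1 - cos(122°)) = 3.7121 pm

Final wavelength:
λ' = λ₀ + Δλ = 7.4594 + 3.7121 = 11.1714 pm

Final frequency:
f' = c/λ' = 299792458/1.1171438e-11 = 2.6835619e+19 Hz

Frequency shift (decrease):
Δf = f₀ - f' = 4.019e+19 - 2.6835619e+19 = 1.335e+19 Hz

(Intermediate values are shown rounded; full precision is carried through to the final answer.)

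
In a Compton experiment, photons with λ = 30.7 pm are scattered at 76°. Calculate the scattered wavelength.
32.5393 pm

Using the Compton scattering formula:
λ' = λ + Δλ = λ + λ_C(1 - cos θ)

Given:
- Initial wavelength λ = 30.7 pm
- Scattering angle θ = 76°
- Compton wavelength λ_C ≈ 2.4263 pm

Calculate the shift:
Δλ = 2.4263 × (1 - cos(76°))
Δλ = 2.4263 × 0.7581
Δλ = 1.8393 pm

Final wavelength:
λ' = 30.7 + 1.8393 = 32.5393 pm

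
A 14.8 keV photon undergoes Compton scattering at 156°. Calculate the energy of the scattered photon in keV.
14.0228 keV

First convert energy to wavelength:
λ = hc/E, with hc ≈ 1239.842 keV·pm (i.e. 1239.842 eV·nm)

For E = 14.8 keV = 14800 eV:
λ = 1239.842 keV·pm / 14.8 keV
λ = 83.7731 pm

Calculate the Compton shift:
Δλ = λ_C(1 - cos(156°)) = 2.4263 × 1.9135
Δλ = 4.6429 pm

Final wavelength:
λ' = 83.7731 + 4.6429 = 88.4160 pm

Final energy:
E' = hc/λ' = 1239.842 / 88.4160 = 14.0228 keV

(Intermediate values are shown rounded; full precision is carried through to the final answer.)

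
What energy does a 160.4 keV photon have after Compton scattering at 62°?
137.5018 keV

First convert energy to wavelength:
λ = hc/E, with hc ≈ 1239.842 keV·pm (i.e. 1239.842 eV·nm)

For E = 160.4 keV = 160400 eV:
λ = 1239.842 keV·pm / 160.4 keV
λ = 7.7297 pm

Calculate the Compton shift:
Δλ = λ_C(1 - cos(62°)) = 2.4263 × 0.5305
Δλ = 1.2872 pm

Final wavelength:
λ' = 7.7297 + 1.2872 = 9.0169 pm

Final energy:
E' = hc/λ' = 1239.842 / 9.0169 = 137.5018 keV

(Intermediate values are shown rounded; full precision is carried through to the final answer.)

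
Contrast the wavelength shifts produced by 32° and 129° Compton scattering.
129° produces the larger shift by a factor of 10.723

Calculate both shifts using Δλ = λ_C(1 - cos θ):

For θ₁ = 32°:
Δλ₁ = 2.4263 × (1 - cos(32°))
Δλ₁ = 2.4263 × 0.1520
Δλ₁ = 0.3687 pm

For θ₂ = 129°:
Δλ₂ = 2.4263 × (1 - cos(129°))
Δλ₂ = 2.4263 × 1.6293
Δλ₂ = 3.9532 pm

The 129° angle produces the larger shift.
Ratio: 3.9532/0.3687 = 10.723

(Intermediate values are shown rounded; full precision is carried through to the final answer.)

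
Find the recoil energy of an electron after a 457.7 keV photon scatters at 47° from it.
101.4669 keV

By energy conservation: K_e = E_initial - E_final

First find the scattered photon energy:
Initial wavelength: λ = hc/E = 2.7089 pm
Compton shift: Δλ = λ_C(1 - cos(47°)) = 0.7716 pm
Final wavelength: λ' = 2.7089 + 0.7716 = 3.4804 pm
Final photon energy: E' = hc/λ' = 356.2331 keV

Electron kinetic energy:
K_e = E - E' = 457.7000 - 356.2331 = 101.4669 keV

(Intermediate values are shown rounded; full precision is carried through to the final answer.)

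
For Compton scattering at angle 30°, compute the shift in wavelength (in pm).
0.3251 pm

Using the Compton scattering formula:
Δλ = λ_C(1 - cos θ)

where λ_C = h/(m_e·c) ≈ 2.4263 pm is the Compton wavelength of an electron.

For θ = 30°:
cos(30°) = 0.8660
1 - cos(30°) = 0.1340

Δλ = 2.4263 × 0.1340
Δλ = 0.3251 pm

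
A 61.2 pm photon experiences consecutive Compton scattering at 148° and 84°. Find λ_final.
67.8566 pm

Apply Compton shift twice:

First scattering at θ₁ = 148°:
Δλ₁ = λ_C(1 - cos(148°))
Δλ₁ = 2.4263 × 1.8480
Δλ₁ = 4.4839 pm

After first scattering:
λ₁ = 61.2 + 4.4839 = 65.6839 pm

Second scattering at θ₂ = 84°:
Δλ₂ = λ_C(1 - cos(84°))
Δλ₂ = 2.4263 × 0.8955
Δλ₂ = 2.1727 pm

Final wavelength:
λ₂ = 65.6839 + 2.1727 = 67.8566 pm

Total shift: Δλ_total = 4.4839 + 2.1727 = 6.6566 pm

(Intermediate values are shown rounded; full precision is carried through to the final answer.)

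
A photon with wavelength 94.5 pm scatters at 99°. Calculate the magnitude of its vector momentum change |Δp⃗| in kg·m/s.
1.0511e-23 kg·m/s

Photon momentum magnitude is p = h/λ.

Initial momentum:
p₀ = h/λ = 6.6261e-34/9.4500e-11 = 7.0117e-24 kg·m/s

After scattering:
λ' = λ + Δλ = 94.5 + 2.8059 = 97.3059 pm
p' = h/λ' = 6.6261e-34/9.7306e-11 = 6.8095e-24 kg·m/s

Momentum is a vector; the scattered photon's direction makes angle θ = 99° with the incident direction. The magnitude of the vector change Δp⃗ = p⃗₀ − p⃗' is found from the law of cosines:
|Δp⃗|² = p₀² + p'² − 2p₀p'cos θ
|Δp⃗|² = (7.0117e-24)² + (6.8095e-24)² − 2·7.0117e-24·6.8095e-24·cos(99°)
|Δp⃗| = 1.0511e-23 kg·m/s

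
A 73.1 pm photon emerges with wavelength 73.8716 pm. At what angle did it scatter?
47.00°

First find the wavelength shift:
Δλ = λ' - λ = 73.8716 - 73.1 = 0.7716 pm

Using Δλ = λ_C(1 - cos θ), with λ_C = h/(m_e·c) ≈ 2.42631024 pm:
cos θ = 1 - Δλ/λ_C
cos θ = 1 - 0.7716/2.42631024
cos θ = 0.681986

θ = arccos(0.681986)
θ = 47.00°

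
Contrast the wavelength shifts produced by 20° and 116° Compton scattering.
116° produces the larger shift by a factor of 23.851

Calculate both shifts using Δλ = λ_C(1 - cos θ):

For θ₁ = 20°:
Δλ₁ = 2.4263 × (1 - cos(20°))
Δλ₁ = 2.4263 × 0.0603
Δλ₁ = 0.1463 pm

For θ₂ = 116°:
Δλ₂ = 2.4263 × (1 - cos(116°))
Δλ₂ = 2.4263 × 1.4384
Δλ₂ = 3.4899 pm

The 116° angle produces the larger shift.
Ratio: 3.4899/0.1463 = 23.851

(Intermediate values are shown rounded; full precision is carried through to the final answer.)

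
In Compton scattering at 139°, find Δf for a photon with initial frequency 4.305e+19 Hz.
1.633e+19 Hz (decrease)

Convert frequency to wavelength (c = 299792458 m/s):
λ₀ = c/f₀ = 299792458/4.305e+19 = 6.9638202e-12 m = 6.9638 pm

Calculate Compton shift:
Δλ = λ_C(1 - cos(139°)) = 4.2575 pm

Final wavelength:
λ' = λ₀ + Δλ = 6.9638 + 4.2575 = 11.2213 pm

Final frequency:
f' = c/λ' = 299792458/1.1221290e-11 = 2.6716399e+19 Hz

Frequency shift (decrease):
Δf = f₀ - f' = 4.305e+19 - 2.6716399e+19 = 1.633e+19 Hz

(Intermediate values are shown rounded; full precision is carried through to the final answer.)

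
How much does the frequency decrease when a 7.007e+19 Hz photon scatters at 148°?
3.586e+19 Hz (decrease)

Convert frequency to wavelength (c = 299792458 m/s):
λ₀ = c/f₀ = 299792458/7.007e+19 = 4.2784709e-12 m = 4.2785 pm

Calculate Compton shift:
Δλ = λ_C(1 - cos(148°)) = 4.4839 pm

Final wavelength:
λ' = λ₀ + Δλ = 4.2785 + 4.4839 = 8.7624 pm

Final frequency:
f' = c/λ' = 299792458/8.7624089e-12 = 3.4213475e+19 Hz

Frequency shift (decrease):
Δf = f₀ - f' = 7.007e+19 - 3.4213475e+19 = 3.586e+19 Hz

(Intermediate values are shown rounded; full precision is carried through to the final answer.)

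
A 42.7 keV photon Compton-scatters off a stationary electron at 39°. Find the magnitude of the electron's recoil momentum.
1.5101e-23 kg·m/s

The electron is initially at rest, so by conservation of momentum:
p⃗_e = p⃗₀ − p⃗'  (incident photon momentum minus scattered photon momentum)

Photon momentum magnitudes (p = h/λ = E/c):
λ₀ = hc/E₀ = 29.0361 pm → p₀ = h/λ₀ = 2.2820e-23 kg·m/s
Δλ = λ_C(1 − cos 39°) = 0.5407 pm
λ' = 29.5768 pm → p' = h/λ' = 2.2403e-23 kg·m/s

The scattered photon makes angle θ = 39° with the incident direction, so by the law of cosines:
|p⃗_e|² = p₀² + p'² − 2p₀p'cos θ
|p⃗_e|² = (2.2820e-23)² + (2.2403e-23)² − 2·2.2820e-23·2.2403e-23·cos(39°)
|p⃗_e| = 1.5101e-23 kg·m/s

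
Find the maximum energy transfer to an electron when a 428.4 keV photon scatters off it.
268.3531 keV

Maximum energy transfer occurs at θ = 180° (backscattering).

Initial photon: E₀ = 428.4 keV → λ₀ = 2.8941 pm

Maximum Compton shift (at 180°):
Δλ_max = 2λ_C = 2 × 2.4263 = 4.8526 pm

Final wavelength:
λ' = 2.8941 + 4.8526 = 7.7467 pm

Minimum photon energy (maximum energy to electron):
E'_min = hc/λ' = 160.0469 keV

Maximum electron kinetic energy:
K_max = E₀ - E'_min = 428.4000 - 160.0469 = 268.3531 keV

(Intermediate values are shown rounded; full precision is carried through to the final answer.)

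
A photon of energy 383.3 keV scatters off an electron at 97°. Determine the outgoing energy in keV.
208.1440 keV

First convert energy to wavelength:
λ = hc/E, with hc ≈ 1239.842 keV·pm (i.e. 1239.842 eV·nm)

For E = 383.3 keV = 383300 eV:
λ = 1239.842 keV·pm / 383.3 keV
λ = 3.2347 pm

Calculate the Compton shift:
Δλ = λ_C(1 - cos(97°)) = 2.4263 × 1.1219
Δλ = 2.7220 pm

Final wavelength:
λ' = 3.2347 + 2.7220 = 5.9567 pm

Final energy:
E' = hc/λ' = 1239.842 / 5.9567 = 208.1440 keV

(Intermediate values are shown rounded; full precision is carried through to the final answer.)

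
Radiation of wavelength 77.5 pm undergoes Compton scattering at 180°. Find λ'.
82.3526 pm

Using the Compton formula: λ' = λ + λ_C(1 − cos θ)

For θ = 180°, cos θ = -1 (exact) = -1.0000, so:
1 − cos 180° = 1 − (-1) = 2.0000

Δλ = λ_C × 2.0000 = 2.4263 × 2.0000 = 4.8526 pm

λ' = 77.5 + 4.8526 = 82.3526 pm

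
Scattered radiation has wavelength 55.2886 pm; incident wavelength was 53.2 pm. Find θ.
82.00°

First find the wavelength shift:
Δλ = λ' - λ = 55.2886 - 53.2 = 2.0886 pm

Using Δλ = λ_C(1 - cos θ), with λ_C = h/(m_e·c) ≈ 2.42631024 pm:
cos θ = 1 - Δλ/λ_C
cos θ = 1 - 2.0886/2.42631024
cos θ = 0.139187

θ = arccos(0.139187)
θ = 82.00°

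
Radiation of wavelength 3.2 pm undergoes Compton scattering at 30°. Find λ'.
3.5251 pm

Using the Compton formula: λ' = λ + λ_C(1 − cos θ)

For θ = 30°, cos θ = √3/2 (exact) ≈ 0.8660, so:
1 − cos 30° = 1 − (√3/2) ≈ 0.1340

Δλ = λ_C × 0.1340 = 2.4263 × 0.1340 = 0.3251 pm

λ' = 3.2 + 0.3251 = 3.5251 pm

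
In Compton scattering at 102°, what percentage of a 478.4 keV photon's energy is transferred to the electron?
0.5307 (or 53.07%)

Calculate initial and final photon energies:

Initial: E₀ = 478.4 keV → λ₀ = 2.5916 pm
Compton shift: Δλ = 2.9308 pm
Final wavelength: λ' = 5.5224 pm
Final energy: E' = 224.5110 keV

Fractional energy loss:
(E₀ - E')/E₀ = (478.4000 - 224.5110)/478.4000
= 253.8890/478.4000
= 0.5307
= 53.07%

(Intermediate values are shown rounded; full precision is carried through to the final answer.)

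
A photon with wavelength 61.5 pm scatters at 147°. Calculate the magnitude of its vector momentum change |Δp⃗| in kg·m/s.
1.9963e-23 kg·m/s

Photon momentum magnitude is p = h/λ.

Initial momentum:
p₀ = h/λ = 6.6261e-34/6.1500e-11 = 1.0774e-23 kg·m/s

After scattering:
λ' = λ + Δλ = 61.5 + 4.4612 = 65.9612 pm
p' = h/λ' = 6.6261e-34/6.5961e-11 = 1.0045e-23 kg·m/s

Momentum is a vector; the scattered photon's direction makes angle θ = 147° with the incident direction. The magnitude of the vector change Δp⃗ = p⃗₀ − p⃗' is found from the law of cosines:
|Δp⃗|² = p₀² + p'² − 2p₀p'cos θ
|Δp⃗|² = (1.0774e-23)² + (1.0045e-23)² − 2·1.0774e-23·1.0045e-23·cos(147°)
|Δp⃗| = 1.9963e-23 kg·m/s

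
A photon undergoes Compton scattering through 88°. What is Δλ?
2.3416 pm

Using the Compton scattering formula:
Δλ = λ_C(1 - cos θ)

where λ_C = h/(m_e·c) ≈ 2.4263 pm is the Compton wavelength of an electron.

For θ = 88°:
cos(88°) = 0.0349
1 - cos(88°) = 0.9651

Δλ = 2.4263 × 0.9651
Δλ = 2.3416 pm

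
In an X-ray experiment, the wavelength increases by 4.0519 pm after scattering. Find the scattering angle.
132.07°

From the Compton formula Δλ = λ_C(1 - cos θ), we can solve for θ:

cos θ = 1 - Δλ/λ_C

Given:
- Δλ = 4.0519 pm
- λ_C = h/(m_e·c) ≈ 2.42631024 pm

cos θ = 1 - 4.0519/2.42631024
cos θ = 1 - 1.669984
cos θ = -0.669984

θ = arccos(-0.669984)
θ = 132.07°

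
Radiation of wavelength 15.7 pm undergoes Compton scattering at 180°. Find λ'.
20.5526 pm

Using the Compton formula: λ' = λ + λ_C(1 − cos θ)

For θ = 180°, cos θ = -1 (exact) = -1.0000, so:
1 − cos 180° = 1 − (-1) = 2.0000

Δλ = λ_C × 2.0000 = 2.4263 × 2.0000 = 4.8526 pm

λ' = 15.7 + 4.8526 = 20.5526 pm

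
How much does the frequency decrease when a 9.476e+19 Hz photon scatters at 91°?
4.153e+19 Hz (decrease)

Convert frequency to wavelength (c = 299792458 m/s):
λ₀ = c/f₀ = 299792458/9.476e+19 = 3.1637026e-12 m = 3.1637 pm

Calculate Compton shift:
Δλ = λ_C(1 - cos(91°)) = 2.4687 pm

Final wavelength:
λ' = λ₀ + Δλ = 3.1637 + 2.4687 = 5.6324 pm

Final frequency:
f' = c/λ' = 299792458/5.6323578e-12 = 5.3226814e+19 Hz

Frequency shift (decrease):
Δf = f₀ - f' = 9.476e+19 - 5.3226814e+19 = 4.153e+19 Hz

(Intermediate values are shown rounded; full precision is carried through to the final answer.)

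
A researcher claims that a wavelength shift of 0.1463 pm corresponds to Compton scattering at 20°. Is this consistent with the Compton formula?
Yes, consistent

Calculate the expected shift for θ = 20°:

Δλ_expected = λ_C(1 - cos(20°))
Δλ_expected = 2.4263 × (1 - cos(20°))
Δλ_expected = 2.4263 × 0.0603
Δλ_expected = 0.1463 pm

Given shift: 0.1463 pm
Expected shift: 0.1463 pm
Difference: 0.0000 pm

The values match. This is consistent with Compton scattering at the stated angle.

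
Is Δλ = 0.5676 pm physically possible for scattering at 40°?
Yes, consistent

Calculate the expected shift for θ = 40°:

Δλ_expected = λ_C(1 - cos(40°))
Δλ_expected = 2.4263 × (1 - cos(40°))
Δλ_expected = 2.4263 × 0.2340
Δλ_expected = 0.5676 pm

Given shift: 0.5676 pm
Expected shift: 0.5676 pm
Difference: 0.0000 pm

The values match. This is consistent with Compton scattering at the stated angle.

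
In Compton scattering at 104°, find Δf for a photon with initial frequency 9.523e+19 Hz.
4.657e+19 Hz (decrease)

Convert frequency to wavelength (c = 299792458 m/s):
λ₀ = c/f₀ = 299792458/9.523e+19 = 3.1480884e-12 m = 3.1481 pm

Calculate Compton shift:
Δλ = λ_C(1 - cos(104°)) = 3.0133 pm

Final wavelength:
λ' = λ₀ + Δλ = 3.1481 + 3.0133 = 6.1614 pm

Final frequency:
f' = c/λ' = 299792458/6.1613762e-12 = 4.8656736e+19 Hz

Frequency shift (decrease):
Δf = f₀ - f' = 9.523e+19 - 4.8656736e+19 = 4.657e+19 Hz

(Intermediate values are shown rounded; full precision is carried through to the final answer.)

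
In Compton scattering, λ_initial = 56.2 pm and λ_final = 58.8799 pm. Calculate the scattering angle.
96.00°

First find the wavelength shift:
Δλ = λ' - λ = 58.8799 - 56.2 = 2.6799 pm

Using Δλ = λ_C(1 - cos θ), with λ_C = h/(m_e·c) ≈ 2.42631024 pm:
cos θ = 1 - Δλ/λ_C
cos θ = 1 - 2.6799/2.42631024
cos θ = -0.104517

θ = arccos(-0.104517)
θ = 96.00°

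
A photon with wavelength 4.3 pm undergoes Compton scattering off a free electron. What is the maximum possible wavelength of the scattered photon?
9.1526 pm (at θ = 180°)

The Compton shift is Δλ = λ_C(1 − cos θ).

Since cos θ ranges from −1 to 1, the factor (1 − cos θ) ranges from 0 to 2; the maximum shift occurs at θ = 180° (backscattering):
Δλ_max = 2λ_C = 2 × 2.4263 pm = 4.8526 pm

Maximum scattered wavelength:
λ'_max = λ₀ + Δλ_max = 4.3 + 4.8526 = 9.1526 pm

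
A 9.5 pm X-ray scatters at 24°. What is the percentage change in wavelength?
2.2081%

Calculate the Compton shift:
Δλ = λ_C(1 - cos(24°))
Δλ = 2.4263 × (1 - cos(24°))
Δλ = 2.4263 × 0.0865
Δλ = 0.2098 pm

Percentage change:
(Δλ/λ₀) × 100 = (0.2098/9.5) × 100
= 2.2081%

(Intermediate values are shown rounded; full precision is carried through to the final answer.)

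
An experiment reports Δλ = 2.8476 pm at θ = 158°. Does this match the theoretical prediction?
No, inconsistent

Calculate the expected shift for θ = 158°:

Δλ_expected = λ_C(1 - cos(158°))
Δλ_expected = 2.4263 × (1 - cos(158°))
Δλ_expected = 2.4263 × 1.9272
Δλ_expected = 4.6759 pm

Given shift: 2.8476 pm
Expected shift: 4.6759 pm
Difference: 1.8283 pm

The values do not match. The given shift corresponds to θ ≈ 100.0°, not 158°.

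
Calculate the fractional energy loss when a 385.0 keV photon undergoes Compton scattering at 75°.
0.3583 (or 35.83%)

Calculate initial and final photon energies:

Initial: E₀ = 385.0 keV → λ₀ = 3.2204 pm
Compton shift: Δλ = 1.7983 pm
Final wavelength: λ' = 5.0187 pm
Final energy: E' = 247.0443 keV

Fractional energy loss:
(E₀ - E')/E₀ = (385.0000 - 247.0443)/385.0000
= 137.9557/385.0000
= 0.3583
= 35.83%

(Intermediate values are shown rounded; full precision is carried through to the final answer.)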